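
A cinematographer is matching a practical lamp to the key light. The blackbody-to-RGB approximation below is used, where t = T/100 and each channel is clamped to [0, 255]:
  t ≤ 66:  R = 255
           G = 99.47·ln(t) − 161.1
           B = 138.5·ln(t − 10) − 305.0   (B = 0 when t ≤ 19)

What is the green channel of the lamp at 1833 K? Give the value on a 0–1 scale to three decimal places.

t = 1833/100 = 18.33; the t ≤ 66 branch applies.
G = 99.47·ln 18.33 − 161.1 = 99.47·2.9085 − 161.1 = 128.212.
On a 0–1 scale: 128.212/255 = 0.5028 → 0.503.

0.503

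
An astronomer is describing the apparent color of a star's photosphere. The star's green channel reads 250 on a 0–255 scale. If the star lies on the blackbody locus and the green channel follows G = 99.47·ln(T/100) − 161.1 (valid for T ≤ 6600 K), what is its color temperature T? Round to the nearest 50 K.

ln t = (250 + 161.1) / 99.47 = 4.1329.
t = e^4.1329 = 62.359.
T = 100·t = 6236 K → 6250 K to the nearest 50 K.

6250 K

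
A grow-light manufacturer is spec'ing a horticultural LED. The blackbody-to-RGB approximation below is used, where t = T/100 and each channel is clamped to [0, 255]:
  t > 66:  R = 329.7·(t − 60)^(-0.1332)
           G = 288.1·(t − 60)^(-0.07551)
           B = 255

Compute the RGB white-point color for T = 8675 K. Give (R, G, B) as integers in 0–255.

(213, 225, 255)

t = 8675/100 = 86.75; the t > 66 branch applies.
R = 329.7·(86.75 − 60)^(-0.1332) = 329.7·26.75^(-0.1332) = 329.7·0.64548 = 212.814.
G = 288.1·(86.75 − 60)^(-0.07551) = 288.1·26.75^(-0.07551) = 288.1·0.78023 = 224.784.
B = 255 by definition for t > 66.
Rounded: (213, 225, 255).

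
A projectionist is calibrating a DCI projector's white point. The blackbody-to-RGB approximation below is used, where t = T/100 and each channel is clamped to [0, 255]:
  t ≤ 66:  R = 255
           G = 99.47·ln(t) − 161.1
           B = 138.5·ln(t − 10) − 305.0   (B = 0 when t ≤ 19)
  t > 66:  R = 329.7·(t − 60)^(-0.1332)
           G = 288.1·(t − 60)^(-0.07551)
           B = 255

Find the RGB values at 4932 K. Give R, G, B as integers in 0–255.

R=255, G=227, B=204

t = 4932/100 = 49.32; the t ≤ 66 branch applies.
R = 255 by definition for t ≤ 66.
G = 99.47·ln 49.32 − 161.1 = 99.47·3.8983 − 161.1 = 226.667.
B = 138.5·ln(49.32 − 10) − 305.0 = 138.5·ln 39.32 − 305.0 = 138.5·3.6717 − 305.0 = 203.535.
Rounded: (255, 227, 204).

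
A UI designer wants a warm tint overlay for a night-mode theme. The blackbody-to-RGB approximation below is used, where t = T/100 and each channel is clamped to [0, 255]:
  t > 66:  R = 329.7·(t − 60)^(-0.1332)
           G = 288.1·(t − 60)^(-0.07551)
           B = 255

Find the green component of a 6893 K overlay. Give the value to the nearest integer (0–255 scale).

244

t = 6893/100 = 68.93; the t > 66 branch applies.
G = 288.1·(68.93 − 60)^(-0.07551) = 288.1·8.93^(-0.07551) = 288.1·0.84762 = 244.199.
Rounded: 244.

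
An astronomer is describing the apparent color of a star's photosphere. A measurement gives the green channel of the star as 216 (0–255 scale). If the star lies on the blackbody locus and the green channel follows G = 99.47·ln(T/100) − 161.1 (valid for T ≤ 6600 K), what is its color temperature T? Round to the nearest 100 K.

4400 K

ln t = (216 + 161.1) / 99.47 = 3.7911.
t = e^3.7911 = 44.305.
T = 100·t = 4430 K → 4400 K to the nearest 100 K.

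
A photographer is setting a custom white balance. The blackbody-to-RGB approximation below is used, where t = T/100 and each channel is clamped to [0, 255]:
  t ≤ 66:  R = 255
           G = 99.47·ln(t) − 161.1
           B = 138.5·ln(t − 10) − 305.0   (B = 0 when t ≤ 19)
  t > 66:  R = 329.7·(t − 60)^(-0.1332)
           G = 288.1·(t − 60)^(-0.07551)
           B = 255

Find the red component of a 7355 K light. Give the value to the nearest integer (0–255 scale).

t = 7355/100 = 73.55; the t > 66 branch applies.
R = 329.7·(73.55 − 60)^(-0.1332) = 329.7·13.55^(-0.1332) = 329.7·0.70668 = 232.994.
Rounded: 233.

233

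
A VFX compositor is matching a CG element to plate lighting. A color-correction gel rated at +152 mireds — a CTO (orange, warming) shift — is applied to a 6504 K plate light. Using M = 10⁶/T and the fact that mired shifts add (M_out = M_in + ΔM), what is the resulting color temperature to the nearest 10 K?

3270 K

M_in = 10⁶/6504 = 153.75 mireds.
M_out = 153.75 + (+152) = 305.75 mireds.
T_out = 10⁶/305.75 = 3270.6 K → 3270 K.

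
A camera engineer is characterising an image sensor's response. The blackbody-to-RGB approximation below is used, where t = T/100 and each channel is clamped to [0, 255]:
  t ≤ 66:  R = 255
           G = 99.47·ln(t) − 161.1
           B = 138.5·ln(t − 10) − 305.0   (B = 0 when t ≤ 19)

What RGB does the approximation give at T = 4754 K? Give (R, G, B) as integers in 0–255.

t = 4754/100 = 47.54; the t ≤ 66 branch applies.
R = 255 by definition for t ≤ 66.
G = 99.47·ln 47.54 − 161.1 = 99.47·3.8616 − 161.1 = 223.011.
B = 138.5·ln(47.54 − 10) − 305.0 = 138.5·ln 37.54 − 305.0 = 138.5·3.6254 − 305.0 = 197.119.
Rounded: (255, 223, 197).

(255, 223, 197)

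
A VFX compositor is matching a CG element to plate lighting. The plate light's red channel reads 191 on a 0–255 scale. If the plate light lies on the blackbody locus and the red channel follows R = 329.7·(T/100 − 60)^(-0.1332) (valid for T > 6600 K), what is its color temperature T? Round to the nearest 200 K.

(t − 60)^(-0.1332) = 191/329.7 = 0.57931.
t − 60 = 0.57931^(1/-0.1332) = 0.57931^(-7.508) = 60.245, so t = 120.245.
T = 100·t = 12025 K → 12000 K to the nearest 200 K.

12000 K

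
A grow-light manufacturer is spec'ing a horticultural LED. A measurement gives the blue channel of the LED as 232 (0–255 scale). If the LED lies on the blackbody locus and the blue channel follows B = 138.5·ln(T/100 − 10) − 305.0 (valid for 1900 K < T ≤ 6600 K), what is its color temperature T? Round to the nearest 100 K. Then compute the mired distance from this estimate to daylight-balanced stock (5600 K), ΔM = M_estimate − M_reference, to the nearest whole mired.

ln(t − 10) = (232 + 305.0) / 138.5 = 3.8773.
t − 10 = e^3.8773 = 48.292, so t = 58.292.
T = 100·t = 5829 K → 5800 K to the nearest 100 K.
M_estimate = 10⁶/5800 = 172.41; M_reference = 10⁶/5600 = 178.57.
ΔM = 172.41 − 178.57 = -6.16 → -6 mireds.

-6 mireds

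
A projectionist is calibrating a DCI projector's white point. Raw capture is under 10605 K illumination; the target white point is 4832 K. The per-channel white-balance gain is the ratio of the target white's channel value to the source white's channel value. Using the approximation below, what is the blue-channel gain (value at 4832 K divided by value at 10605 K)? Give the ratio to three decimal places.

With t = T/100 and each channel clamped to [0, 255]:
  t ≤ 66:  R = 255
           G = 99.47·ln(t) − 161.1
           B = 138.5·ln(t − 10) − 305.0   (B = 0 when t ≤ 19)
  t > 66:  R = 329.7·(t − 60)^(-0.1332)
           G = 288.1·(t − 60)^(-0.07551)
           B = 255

At 10605 K (t = 106.05):
  B = 255 by definition for t > 66.
At 4832 K (t = 48.32):
  B = 138.5·ln(48.32 − 10) − 305.0 = 138.5·ln 38.32 − 305.0 = 138.5·3.6460 − 305.0 = 199.967.
Gain = 199.967 / 255.000 = 0.7842 → 0.784.

0.784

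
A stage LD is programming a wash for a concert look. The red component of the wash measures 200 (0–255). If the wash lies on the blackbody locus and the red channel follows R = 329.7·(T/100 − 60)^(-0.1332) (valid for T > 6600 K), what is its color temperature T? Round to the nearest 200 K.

(t − 60)^(-0.1332) = 200/329.7 = 0.60661.
t − 60 = 0.60661^(1/-0.1332) = 0.60661^(-7.508) = 42.638, so t = 102.638.
T = 100·t = 10264 K → 10200 K to the nearest 200 K.

10200 K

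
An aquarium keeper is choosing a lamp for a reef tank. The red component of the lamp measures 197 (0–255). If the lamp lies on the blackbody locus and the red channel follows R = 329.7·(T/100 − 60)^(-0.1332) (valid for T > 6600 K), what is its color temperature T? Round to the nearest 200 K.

10800 K

(t − 60)^(-0.1332) = 197/329.7 = 0.59751.
t − 60 = 0.59751^(1/-0.1332) = 0.59751^(-7.508) = 47.761, so t = 107.761.
T = 100·t = 10776 K → 10800 K to the nearest 200 K.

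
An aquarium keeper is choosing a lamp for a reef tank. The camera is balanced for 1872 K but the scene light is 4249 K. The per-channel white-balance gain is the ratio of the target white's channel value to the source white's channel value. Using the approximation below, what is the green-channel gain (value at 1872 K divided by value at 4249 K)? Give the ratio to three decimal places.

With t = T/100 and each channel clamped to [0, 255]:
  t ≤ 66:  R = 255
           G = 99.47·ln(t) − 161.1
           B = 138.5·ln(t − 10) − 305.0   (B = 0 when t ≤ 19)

0.615

At 4249 K (t = 42.49):
  G = 99.47·ln 42.49 − 161.1 = 99.47·3.7493 − 161.1 = 211.840.
At 1872 K (t = 18.72):
  G = 99.47·ln 18.72 − 161.1 = 99.47·2.9296 − 161.1 = 130.307.
Gain = 130.307 / 211.840 = 0.6151 → 0.615.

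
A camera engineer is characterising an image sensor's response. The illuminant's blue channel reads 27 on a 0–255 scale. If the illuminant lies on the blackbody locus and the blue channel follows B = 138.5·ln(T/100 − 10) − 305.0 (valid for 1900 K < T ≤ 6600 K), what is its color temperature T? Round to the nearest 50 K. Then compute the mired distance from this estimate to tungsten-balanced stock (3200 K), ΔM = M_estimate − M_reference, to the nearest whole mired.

ln(t − 10) = (27 + 305.0) / 138.5 = 2.3971.
t − 10 = e^2.3971 = 10.991, so t = 20.991.
T = 100·t = 2099 K → 2100 K to the nearest 50 K.
M_estimate = 10⁶/2100 = 476.19; M_reference = 10⁶/3200 = 312.50.
ΔM = 476.19 − 312.50 = 163.69 → +164 mireds.

+164 mireds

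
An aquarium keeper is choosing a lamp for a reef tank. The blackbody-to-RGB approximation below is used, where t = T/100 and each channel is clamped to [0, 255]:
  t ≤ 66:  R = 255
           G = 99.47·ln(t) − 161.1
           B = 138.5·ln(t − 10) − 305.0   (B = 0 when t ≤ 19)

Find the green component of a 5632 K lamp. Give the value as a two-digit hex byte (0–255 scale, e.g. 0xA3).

0xF0

t = 5632/100 = 56.32; the t ≤ 66 branch applies.
G = 99.47·ln 56.32 − 161.1 = 99.47·4.0310 − 161.1 = 239.869.
Rounded: 240; in hex, 0xF0.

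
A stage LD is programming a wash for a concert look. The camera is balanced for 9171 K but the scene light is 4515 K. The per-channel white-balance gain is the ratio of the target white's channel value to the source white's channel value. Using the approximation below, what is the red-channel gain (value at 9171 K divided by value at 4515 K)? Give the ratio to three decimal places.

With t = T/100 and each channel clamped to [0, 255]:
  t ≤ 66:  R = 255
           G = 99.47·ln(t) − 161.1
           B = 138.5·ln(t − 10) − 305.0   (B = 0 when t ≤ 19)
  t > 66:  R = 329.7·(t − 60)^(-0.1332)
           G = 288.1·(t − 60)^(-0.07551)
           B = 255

0.816

At 4515 K (t = 45.15):
  R = 255 by definition for t ≤ 66.
At 9171 K (t = 91.71):
  R = 329.7·(91.71 − 60)^(-0.1332) = 329.7·31.71^(-0.1332) = 329.7·0.63102 = 208.046.
Gain = 208.046 / 255.000 = 0.8159 → 0.816.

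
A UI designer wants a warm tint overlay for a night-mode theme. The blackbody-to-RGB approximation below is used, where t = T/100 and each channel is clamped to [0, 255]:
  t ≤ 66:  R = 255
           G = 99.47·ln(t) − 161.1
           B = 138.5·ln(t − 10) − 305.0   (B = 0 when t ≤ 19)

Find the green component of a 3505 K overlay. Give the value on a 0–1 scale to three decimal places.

t = 3505/100 = 35.05; the t ≤ 66 branch applies.
G = 99.47·ln 35.05 − 161.1 = 99.47·3.5568 − 161.1 = 192.692.
On a 0–1 scale: 192.692/255 = 0.7557 → 0.756.

0.756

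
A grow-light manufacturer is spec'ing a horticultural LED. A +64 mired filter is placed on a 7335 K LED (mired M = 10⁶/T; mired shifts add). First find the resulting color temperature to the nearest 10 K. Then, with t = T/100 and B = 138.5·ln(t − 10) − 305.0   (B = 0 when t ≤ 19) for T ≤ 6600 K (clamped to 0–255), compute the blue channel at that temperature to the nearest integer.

M_in = 10⁶/7335 = 136.33; M_out = 136.33 + (+64) = 200.33.
T_out = 10⁶/200.33 = 4991.7 K → 4990 K; t = 49.9.
B = 138.5·ln(49.9 − 10) − 305.0 = 138.5·ln 39.9 − 305.0 = 138.5·3.6864 − 305.0 = 205.563.
Rounded: 206.

206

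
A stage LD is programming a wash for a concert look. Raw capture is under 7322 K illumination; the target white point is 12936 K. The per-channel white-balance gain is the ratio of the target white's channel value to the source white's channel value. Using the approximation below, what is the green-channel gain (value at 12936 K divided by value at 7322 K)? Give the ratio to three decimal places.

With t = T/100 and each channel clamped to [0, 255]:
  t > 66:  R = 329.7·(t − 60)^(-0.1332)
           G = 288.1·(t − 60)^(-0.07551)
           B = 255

0.882

At 7322 K (t = 73.22):
  G = 288.1·(73.22 − 60)^(-0.07551) = 288.1·13.22^(-0.07551) = 288.1·0.82288 = 237.071.
At 12936 K (t = 129.36):
  G = 288.1·(129.36 − 60)^(-0.07551) = 288.1·69.36^(-0.07551) = 288.1·0.72607 = 209.180.
Gain = 209.180 / 237.071 = 0.8824 → 0.882.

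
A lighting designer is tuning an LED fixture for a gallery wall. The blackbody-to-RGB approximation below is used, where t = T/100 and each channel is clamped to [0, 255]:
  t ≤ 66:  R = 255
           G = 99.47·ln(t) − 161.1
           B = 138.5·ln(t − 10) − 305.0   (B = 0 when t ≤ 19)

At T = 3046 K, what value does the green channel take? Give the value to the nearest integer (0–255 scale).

t = 3046/100 = 30.46; the t ≤ 66 branch applies.
G = 99.47·ln 30.46 − 161.1 = 99.47·3.4164 − 161.1 = 178.731.
Rounded: 179.

179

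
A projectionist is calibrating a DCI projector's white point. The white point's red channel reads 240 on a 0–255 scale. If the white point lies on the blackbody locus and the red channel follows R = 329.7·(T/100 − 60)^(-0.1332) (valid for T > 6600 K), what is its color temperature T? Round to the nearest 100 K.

(t − 60)^(-0.1332) = 240/329.7 = 0.72793.
t − 60 = 0.72793^(1/-0.1332) = 0.72793^(-7.508) = 10.848, so t = 70.848.
T = 100·t = 7085 K → 7100 K to the nearest 100 K.

7100 K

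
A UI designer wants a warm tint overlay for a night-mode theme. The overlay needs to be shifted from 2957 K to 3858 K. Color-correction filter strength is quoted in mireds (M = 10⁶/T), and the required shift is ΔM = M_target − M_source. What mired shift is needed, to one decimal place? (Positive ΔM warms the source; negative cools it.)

M_source = 10⁶/2957 = 338.181; M_target = 10⁶/3858 = 259.202.
ΔM = 259.202 − 338.181 = -78.979 → -79.0 mireds, a cooling shift.

-79.0 mireds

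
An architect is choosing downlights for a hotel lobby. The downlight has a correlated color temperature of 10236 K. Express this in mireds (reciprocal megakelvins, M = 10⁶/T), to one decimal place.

97.7 mireds

M = 10⁶ / 10236 = 97.694 → 97.7 mireds.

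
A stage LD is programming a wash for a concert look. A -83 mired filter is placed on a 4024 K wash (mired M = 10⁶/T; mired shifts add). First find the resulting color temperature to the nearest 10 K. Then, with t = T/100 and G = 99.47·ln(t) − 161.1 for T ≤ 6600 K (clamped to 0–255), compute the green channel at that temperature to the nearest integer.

247

M_in = 10⁶/4024 = 248.51; M_out = 248.51 + (-83) = 165.51.
T_out = 10⁶/165.51 = 6042.0 K → 6040 K; t = 60.4.
G = 99.47·ln 60.4 − 161.1 = 99.47·4.1010 − 161.1 = 246.825.
Rounded: 247.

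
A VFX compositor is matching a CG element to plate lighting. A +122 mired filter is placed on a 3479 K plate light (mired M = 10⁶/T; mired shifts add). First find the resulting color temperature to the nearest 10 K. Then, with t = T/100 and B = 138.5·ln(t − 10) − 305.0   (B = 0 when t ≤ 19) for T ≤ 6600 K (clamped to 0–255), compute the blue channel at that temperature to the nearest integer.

M_in = 10⁶/3479 = 287.44; M_out = 287.44 + (+122) = 409.44.
T_out = 10⁶/409.44 = 2442.4 K → 2440 K; t = 24.4.
B = 138.5·ln(24.4 − 10) − 305.0 = 138.5·ln 14.4 − 305.0 = 138.5·2.6672 − 305.0 = 64.411.
Rounded: 64.

64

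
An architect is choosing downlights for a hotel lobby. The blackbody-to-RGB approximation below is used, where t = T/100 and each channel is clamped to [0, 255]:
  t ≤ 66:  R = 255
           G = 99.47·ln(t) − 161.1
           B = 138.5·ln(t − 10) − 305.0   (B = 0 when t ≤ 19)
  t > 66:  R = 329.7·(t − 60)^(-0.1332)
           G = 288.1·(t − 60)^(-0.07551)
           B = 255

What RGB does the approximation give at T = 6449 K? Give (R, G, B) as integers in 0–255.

(255, 253, 249)

t = 6449/100 = 64.49; the t ≤ 66 branch applies.
R = 255 by definition for t ≤ 66.
G = 99.47·ln 64.49 − 161.1 = 99.47·4.1665 − 161.1 = 253.343.
B = 138.5·ln(64.49 − 10) − 305.0 = 138.5·ln 54.49 − 305.0 = 138.5·3.9980 − 305.0 = 248.725.
Rounded: (255, 253, 249).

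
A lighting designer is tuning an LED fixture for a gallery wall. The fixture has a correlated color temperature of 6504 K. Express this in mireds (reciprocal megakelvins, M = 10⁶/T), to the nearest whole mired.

154 mireds

M = 10⁶ / 6504 = 153.752 → 154 mireds.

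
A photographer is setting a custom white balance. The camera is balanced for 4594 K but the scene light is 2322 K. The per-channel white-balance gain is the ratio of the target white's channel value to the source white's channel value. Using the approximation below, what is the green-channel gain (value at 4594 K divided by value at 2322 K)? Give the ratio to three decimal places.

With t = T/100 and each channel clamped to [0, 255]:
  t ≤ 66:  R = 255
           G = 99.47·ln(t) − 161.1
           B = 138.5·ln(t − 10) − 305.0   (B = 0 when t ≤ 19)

At 2322 K (t = 23.22):
  G = 99.47·ln 23.22 − 161.1 = 99.47·3.1450 − 161.1 = 151.735.
At 4594 K (t = 45.94):
  G = 99.47·ln 45.94 − 161.1 = 99.47·3.8273 − 161.1 = 219.605.
Gain = 219.605 / 151.735 = 1.4473 → 1.447.

1.447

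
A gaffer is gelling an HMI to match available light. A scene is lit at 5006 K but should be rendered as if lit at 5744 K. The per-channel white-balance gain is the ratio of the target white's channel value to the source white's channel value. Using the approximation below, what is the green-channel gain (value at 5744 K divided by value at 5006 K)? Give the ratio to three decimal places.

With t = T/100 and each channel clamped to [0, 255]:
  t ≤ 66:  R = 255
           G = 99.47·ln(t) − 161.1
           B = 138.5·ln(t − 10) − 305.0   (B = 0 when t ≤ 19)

At 5006 K (t = 50.06):
  G = 99.47·ln 50.06 − 161.1 = 99.47·3.9132 − 161.1 = 228.148.
At 5744 K (t = 57.44):
  G = 99.47·ln 57.44 − 161.1 = 99.47·4.0507 − 161.1 = 241.827.
Gain = 241.827 / 228.148 = 1.0600 → 1.060.

1.060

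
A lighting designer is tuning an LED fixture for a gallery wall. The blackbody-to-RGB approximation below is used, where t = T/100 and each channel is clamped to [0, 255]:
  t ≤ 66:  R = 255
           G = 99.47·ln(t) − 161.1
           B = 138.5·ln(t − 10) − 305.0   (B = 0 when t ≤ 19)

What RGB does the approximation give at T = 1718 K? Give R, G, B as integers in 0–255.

R=255, G=122, B=0

t = 1718/100 = 17.18; the t ≤ 66 branch applies.
R = 255 by definition for t ≤ 66.
G = 99.47·ln 17.18 − 161.1 = 99.47·2.8437 − 161.1 = 121.767.
t = 17.18 ≤ 19, so B = 0.
Rounded: (255, 122, 0).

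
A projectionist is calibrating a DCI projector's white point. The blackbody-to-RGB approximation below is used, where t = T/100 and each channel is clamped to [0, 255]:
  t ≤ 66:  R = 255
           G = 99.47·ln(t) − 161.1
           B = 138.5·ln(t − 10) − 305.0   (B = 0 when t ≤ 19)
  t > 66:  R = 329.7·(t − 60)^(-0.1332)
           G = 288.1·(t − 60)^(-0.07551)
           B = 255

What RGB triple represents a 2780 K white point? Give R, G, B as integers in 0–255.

R=255, G=170, B=94

t = 2780/100 = 27.8; the t ≤ 66 branch applies.
R = 255 by definition for t ≤ 66.
G = 99.47·ln 27.8 − 161.1 = 99.47·3.3250 − 161.1 = 169.641.
B = 138.5·ln(27.8 − 10) − 305.0 = 138.5·ln 17.8 − 305.0 = 138.5·2.8792 − 305.0 = 93.769.
Rounded: (255, 170, 94).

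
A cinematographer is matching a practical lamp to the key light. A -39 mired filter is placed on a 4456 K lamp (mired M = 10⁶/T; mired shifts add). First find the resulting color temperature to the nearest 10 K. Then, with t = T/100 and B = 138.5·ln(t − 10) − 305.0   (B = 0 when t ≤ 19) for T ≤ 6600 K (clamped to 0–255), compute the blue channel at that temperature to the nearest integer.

219

M_in = 10⁶/4456 = 224.42; M_out = 224.42 + (-39) = 185.42.
T_out = 10⁶/185.42 = 5393.3 K → 5390 K; t = 53.9.
B = 138.5·ln(53.9 − 10) − 305.0 = 138.5·ln 43.9 − 305.0 = 138.5·3.7819 − 305.0 = 218.795.
Rounded: 219.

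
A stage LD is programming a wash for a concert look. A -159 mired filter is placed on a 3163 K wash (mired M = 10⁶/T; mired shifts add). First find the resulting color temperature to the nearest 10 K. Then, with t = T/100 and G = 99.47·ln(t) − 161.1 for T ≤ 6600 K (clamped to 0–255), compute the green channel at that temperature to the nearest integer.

M_in = 10⁶/3163 = 316.16; M_out = 316.16 + (-159) = 157.16.
T_out = 10⁶/157.16 = 6363.1 K → 6360 K; t = 63.6.
G = 99.47·ln 63.6 − 161.1 = 99.47·4.1526 − 161.1 = 251.960.
Rounded: 252.

252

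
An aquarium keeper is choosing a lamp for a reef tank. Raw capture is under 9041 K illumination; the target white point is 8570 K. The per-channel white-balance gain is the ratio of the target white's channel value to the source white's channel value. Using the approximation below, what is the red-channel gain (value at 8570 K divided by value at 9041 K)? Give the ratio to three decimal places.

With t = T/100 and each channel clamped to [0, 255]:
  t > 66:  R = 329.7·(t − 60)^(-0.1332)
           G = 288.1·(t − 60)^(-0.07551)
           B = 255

At 9041 K (t = 90.41):
  R = 329.7·(90.41 − 60)^(-0.1332) = 329.7·30.41^(-0.1332) = 329.7·0.63454 = 209.209.
At 8570 K (t = 85.7):
  R = 329.7·(85.7 − 60)^(-0.1332) = 329.7·25.7^(-0.1332) = 329.7·0.64893 = 213.952.
Gain = 213.952 / 209.209 = 1.0227 → 1.023.

1.023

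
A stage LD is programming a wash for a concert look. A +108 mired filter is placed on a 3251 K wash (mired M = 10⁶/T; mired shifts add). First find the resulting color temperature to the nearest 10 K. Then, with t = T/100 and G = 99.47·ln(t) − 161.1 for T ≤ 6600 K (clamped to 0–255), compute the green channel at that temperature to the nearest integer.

M_in = 10⁶/3251 = 307.60; M_out = 307.60 + (+108) = 415.60.
T_out = 10⁶/415.60 = 2406.2 K → 2410 K; t = 24.1.
G = 99.47·ln 24.1 − 161.1 = 99.47·3.1822 − 161.1 = 155.435.
Rounded: 155.

155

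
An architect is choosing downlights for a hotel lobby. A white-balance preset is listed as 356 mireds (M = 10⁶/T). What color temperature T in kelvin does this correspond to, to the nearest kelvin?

T = 10⁶ / 356 = 2808.99 K → 2809 K.

2809 K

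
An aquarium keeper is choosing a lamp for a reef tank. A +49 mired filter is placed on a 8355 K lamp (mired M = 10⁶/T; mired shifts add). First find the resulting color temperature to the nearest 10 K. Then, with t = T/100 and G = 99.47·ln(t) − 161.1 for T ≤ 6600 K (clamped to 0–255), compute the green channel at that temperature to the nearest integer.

245

M_in = 10⁶/8355 = 119.69; M_out = 119.69 + (+49) = 168.69.
T_out = 10⁶/168.69 = 5928.1 K → 5930 K; t = 59.3.
G = 99.47·ln 59.3 − 161.1 = 99.47·4.0826 − 161.1 = 244.997.
Rounded: 245.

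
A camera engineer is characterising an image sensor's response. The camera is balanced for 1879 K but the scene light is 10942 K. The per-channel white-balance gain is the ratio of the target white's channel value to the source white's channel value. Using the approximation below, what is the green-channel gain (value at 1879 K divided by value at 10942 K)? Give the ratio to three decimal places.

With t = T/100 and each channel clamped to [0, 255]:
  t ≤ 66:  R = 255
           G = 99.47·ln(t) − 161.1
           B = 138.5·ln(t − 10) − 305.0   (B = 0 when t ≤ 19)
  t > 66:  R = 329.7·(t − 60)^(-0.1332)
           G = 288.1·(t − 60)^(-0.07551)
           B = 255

0.609

At 10942 K (t = 109.42):
  G = 288.1·(109.42 − 60)^(-0.07551) = 288.1·49.42^(-0.07551) = 288.1·0.74489 = 214.603.
At 1879 K (t = 18.79):
  G = 99.47·ln 18.79 − 161.1 = 99.47·2.9333 − 161.1 = 130.678.
Gain = 130.678 / 214.603 = 0.6089 → 0.609.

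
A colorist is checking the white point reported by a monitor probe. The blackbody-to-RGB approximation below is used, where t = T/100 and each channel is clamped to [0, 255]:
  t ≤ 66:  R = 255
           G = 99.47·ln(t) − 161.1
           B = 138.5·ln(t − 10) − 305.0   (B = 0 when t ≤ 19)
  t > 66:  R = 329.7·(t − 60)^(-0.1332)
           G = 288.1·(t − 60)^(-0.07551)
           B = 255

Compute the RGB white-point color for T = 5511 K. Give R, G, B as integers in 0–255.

R=255, G=238, B=223

t = 5511/100 = 55.11; the t ≤ 66 branch applies.
R = 255 by definition for t ≤ 66.
G = 99.47·ln 55.11 − 161.1 = 99.47·4.0093 − 161.1 = 237.708.
B = 138.5·ln(55.11 − 10) − 305.0 = 138.5·ln 45.11 − 305.0 = 138.5·3.8091 − 305.0 = 222.561.
Rounded: (255, 238, 223).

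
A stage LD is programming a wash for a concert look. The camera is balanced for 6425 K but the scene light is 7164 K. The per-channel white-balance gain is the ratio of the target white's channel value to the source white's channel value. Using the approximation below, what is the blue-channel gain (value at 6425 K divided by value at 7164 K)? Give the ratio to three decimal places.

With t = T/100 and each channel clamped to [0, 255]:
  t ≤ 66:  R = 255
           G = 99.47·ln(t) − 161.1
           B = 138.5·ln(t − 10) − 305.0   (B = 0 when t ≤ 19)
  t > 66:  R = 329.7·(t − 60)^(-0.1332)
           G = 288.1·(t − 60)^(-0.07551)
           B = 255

At 7164 K (t = 71.64):
  B = 255 by definition for t > 66.
At 6425 K (t = 64.25):
  B = 138.5·ln(64.25 − 10) − 305.0 = 138.5·ln 54.25 − 305.0 = 138.5·3.9936 − 305.0 = 248.114.
Gain = 248.114 / 255.000 = 0.9730 → 0.973.

0.973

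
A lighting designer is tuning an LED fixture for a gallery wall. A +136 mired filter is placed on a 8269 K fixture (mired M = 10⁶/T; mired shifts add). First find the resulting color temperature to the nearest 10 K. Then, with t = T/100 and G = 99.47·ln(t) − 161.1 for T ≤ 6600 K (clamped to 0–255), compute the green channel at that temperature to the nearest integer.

M_in = 10⁶/8269 = 120.93; M_out = 120.93 + (+136) = 256.93.
T_out = 10⁶/256.93 = 3892.1 K → 3890 K; t = 38.9.
G = 99.47·ln 38.9 − 161.1 = 99.47·3.6610 − 161.1 = 203.059.
Rounded: 203.

203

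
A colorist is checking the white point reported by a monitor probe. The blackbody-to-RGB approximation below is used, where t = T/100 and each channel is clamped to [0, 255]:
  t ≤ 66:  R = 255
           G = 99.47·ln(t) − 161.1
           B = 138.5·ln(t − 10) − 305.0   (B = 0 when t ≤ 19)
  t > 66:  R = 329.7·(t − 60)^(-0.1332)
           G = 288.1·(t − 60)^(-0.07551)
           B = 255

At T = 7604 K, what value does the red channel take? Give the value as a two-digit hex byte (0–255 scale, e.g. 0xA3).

0xE4

t = 7604/100 = 76.04; the t > 66 branch applies.
R = 329.7·(76.04 − 60)^(-0.1332) = 329.7·16.04^(-0.1332) = 329.7·0.69098 = 227.817.
Rounded: 228; in hex, 0xE4.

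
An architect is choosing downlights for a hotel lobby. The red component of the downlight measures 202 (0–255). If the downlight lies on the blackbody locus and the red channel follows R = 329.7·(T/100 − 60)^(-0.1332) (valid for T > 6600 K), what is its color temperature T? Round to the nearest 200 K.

(t − 60)^(-0.1332) = 202/329.7 = 0.61268.
t − 60 = 0.61268^(1/-0.1332) = 0.61268^(-7.508) = 39.569, so t = 99.569.
T = 100·t = 9957 K → 10000 K to the nearest 200 K.

10000 K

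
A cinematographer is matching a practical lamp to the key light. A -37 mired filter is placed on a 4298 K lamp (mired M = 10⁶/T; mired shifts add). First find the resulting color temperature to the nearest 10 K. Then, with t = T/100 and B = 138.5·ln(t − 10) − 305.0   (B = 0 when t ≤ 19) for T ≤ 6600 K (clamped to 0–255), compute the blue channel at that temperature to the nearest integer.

M_in = 10⁶/4298 = 232.67; M_out = 232.67 + (-37) = 195.67.
T_out = 10⁶/195.67 = 5110.7 K → 5110 K; t = 51.1.
B = 138.5·ln(51.1 − 10) − 305.0 = 138.5·ln 41.1 − 305.0 = 138.5·3.7160 − 305.0 = 209.667.
Rounded: 210.

210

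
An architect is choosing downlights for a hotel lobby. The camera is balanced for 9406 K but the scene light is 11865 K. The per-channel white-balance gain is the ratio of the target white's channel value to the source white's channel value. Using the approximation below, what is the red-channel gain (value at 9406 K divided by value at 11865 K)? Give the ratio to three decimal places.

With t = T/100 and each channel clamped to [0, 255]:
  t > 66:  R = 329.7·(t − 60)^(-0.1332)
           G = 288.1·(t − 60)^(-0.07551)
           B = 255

At 11865 K (t = 118.65):
  R = 329.7·(118.65 − 60)^(-0.1332) = 329.7·58.65^(-0.1332) = 329.7·0.58139 = 191.684.
At 9406 K (t = 94.06):
  R = 329.7·(94.06 − 60)^(-0.1332) = 329.7·34.06^(-0.1332) = 329.7·0.62504 = 206.074.
Gain = 206.074 / 191.684 = 1.0751 → 1.075.

1.075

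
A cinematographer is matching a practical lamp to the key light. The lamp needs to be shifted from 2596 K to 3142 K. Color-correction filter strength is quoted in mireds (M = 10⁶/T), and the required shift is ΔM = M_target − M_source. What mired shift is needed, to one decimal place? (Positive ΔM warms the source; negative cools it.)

-66.9 mireds

M_source = 10⁶/2596 = 385.208; M_target = 10⁶/3142 = 318.269.
ΔM = 318.269 − 385.208 = -66.939 → -66.9 mireds, a cooling shift.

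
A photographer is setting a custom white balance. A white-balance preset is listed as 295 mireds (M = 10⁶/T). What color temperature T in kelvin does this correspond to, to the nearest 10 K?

T = 10⁶ / 295 = 3389.83 K → 3390 K.

3390 K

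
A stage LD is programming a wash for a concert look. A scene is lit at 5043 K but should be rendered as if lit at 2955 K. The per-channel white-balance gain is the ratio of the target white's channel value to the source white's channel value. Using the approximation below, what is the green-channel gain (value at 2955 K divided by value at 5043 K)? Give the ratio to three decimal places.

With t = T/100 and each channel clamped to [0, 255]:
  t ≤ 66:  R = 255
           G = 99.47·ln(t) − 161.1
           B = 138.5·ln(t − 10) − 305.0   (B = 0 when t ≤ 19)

At 5043 K (t = 50.43):
  G = 99.47·ln 50.43 − 161.1 = 99.47·3.9206 − 161.1 = 228.881.
At 2955 K (t = 29.55):
  G = 99.47·ln 29.55 − 161.1 = 99.47·3.3861 − 161.1 = 175.714.
Gain = 175.714 / 228.881 = 0.7677 → 0.768.

0.768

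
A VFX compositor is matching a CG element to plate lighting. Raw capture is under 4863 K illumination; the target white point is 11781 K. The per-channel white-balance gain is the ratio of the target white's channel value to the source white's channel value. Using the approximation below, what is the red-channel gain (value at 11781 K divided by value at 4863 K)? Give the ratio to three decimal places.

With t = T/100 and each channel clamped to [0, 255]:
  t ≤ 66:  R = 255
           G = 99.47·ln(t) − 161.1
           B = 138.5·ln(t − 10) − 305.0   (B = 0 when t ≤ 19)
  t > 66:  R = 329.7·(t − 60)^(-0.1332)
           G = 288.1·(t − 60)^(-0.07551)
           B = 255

0.753

At 4863 K (t = 48.63):
  R = 255 by definition for t ≤ 66.
At 11781 K (t = 117.81):
  R = 329.7·(117.81 − 60)^(-0.1332) = 329.7·57.81^(-0.1332) = 329.7·0.58251 = 192.053.
Gain = 192.053 / 255.000 = 0.7531 → 0.753.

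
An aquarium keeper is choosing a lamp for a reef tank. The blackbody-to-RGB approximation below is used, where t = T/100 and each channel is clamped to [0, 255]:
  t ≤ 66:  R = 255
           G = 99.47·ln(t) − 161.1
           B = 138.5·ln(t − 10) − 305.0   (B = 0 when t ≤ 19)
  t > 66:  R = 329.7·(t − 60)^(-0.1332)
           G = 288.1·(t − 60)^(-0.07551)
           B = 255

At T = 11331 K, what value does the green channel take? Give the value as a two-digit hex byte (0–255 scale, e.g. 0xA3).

0xD5

t = 11331/100 = 113.31; the t > 66 branch applies.
G = 288.1·(113.31 − 60)^(-0.07551) = 288.1·53.31^(-0.07551) = 288.1·0.74064 = 213.379.
Rounded: 213; in hex, 0xD5.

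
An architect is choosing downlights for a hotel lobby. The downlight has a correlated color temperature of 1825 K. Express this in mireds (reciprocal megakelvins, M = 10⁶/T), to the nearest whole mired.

548 mireds

M = 10⁶ / 1825 = 547.945 → 548 mireds.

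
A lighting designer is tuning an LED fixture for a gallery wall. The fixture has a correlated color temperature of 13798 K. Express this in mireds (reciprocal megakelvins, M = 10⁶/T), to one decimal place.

72.5 mireds

M = 10⁶ / 13798 = 72.474 → 72.5 mireds.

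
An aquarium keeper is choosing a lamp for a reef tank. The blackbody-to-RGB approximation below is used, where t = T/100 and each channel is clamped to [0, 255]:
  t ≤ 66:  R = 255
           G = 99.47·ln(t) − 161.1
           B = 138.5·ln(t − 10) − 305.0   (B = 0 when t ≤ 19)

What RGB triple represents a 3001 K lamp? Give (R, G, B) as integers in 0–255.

(255, 177, 110)

t = 3001/100 = 30.01; the t ≤ 66 branch applies.
R = 255 by definition for t ≤ 66.
G = 99.47·ln 30.01 − 161.1 = 99.47·3.4015 − 161.1 = 177.250.
B = 138.5·ln(30.01 − 10) − 305.0 = 138.5·ln 20.01 − 305.0 = 138.5·2.9962 − 305.0 = 109.978.
Rounded: (255, 177, 110).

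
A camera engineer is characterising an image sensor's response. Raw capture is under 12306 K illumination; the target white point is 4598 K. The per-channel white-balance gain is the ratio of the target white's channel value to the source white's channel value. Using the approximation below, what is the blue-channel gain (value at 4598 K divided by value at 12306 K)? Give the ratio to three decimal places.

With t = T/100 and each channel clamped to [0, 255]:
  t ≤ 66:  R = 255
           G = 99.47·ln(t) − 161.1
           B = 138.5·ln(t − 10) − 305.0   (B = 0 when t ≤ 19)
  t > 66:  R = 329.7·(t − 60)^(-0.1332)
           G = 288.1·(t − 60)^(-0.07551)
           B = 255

At 12306 K (t = 123.06):
  B = 255 by definition for t > 66.
At 4598 K (t = 45.98):
  B = 138.5·ln(45.98 − 10) − 305.0 = 138.5·ln 35.98 − 305.0 = 138.5·3.5830 − 305.0 = 191.240.
Gain = 191.240 / 255.000 = 0.7500 → 0.750.

0.750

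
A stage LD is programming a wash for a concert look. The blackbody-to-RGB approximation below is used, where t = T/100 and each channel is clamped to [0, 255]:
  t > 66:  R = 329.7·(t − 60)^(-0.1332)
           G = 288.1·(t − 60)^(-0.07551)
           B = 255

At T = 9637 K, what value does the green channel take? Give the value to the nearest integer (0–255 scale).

t = 9637/100 = 96.37; the t > 66 branch applies.
G = 288.1·(96.37 − 60)^(-0.07551) = 288.1·36.37^(-0.07551) = 288.1·0.76234 = 219.630.
Rounded: 220.

220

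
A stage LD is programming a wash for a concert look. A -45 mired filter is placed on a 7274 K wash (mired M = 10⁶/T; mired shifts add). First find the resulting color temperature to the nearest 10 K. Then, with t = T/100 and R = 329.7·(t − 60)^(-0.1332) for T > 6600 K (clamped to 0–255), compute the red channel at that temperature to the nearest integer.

197

M_in = 10⁶/7274 = 137.48; M_out = 137.48 + (-45) = 92.48.
T_out = 10⁶/92.48 = 10813.6 K → 10810 K; t = 108.1.
R = 329.7·(108.1 − 60)^(-0.1332) = 329.7·48.1^(-0.1332) = 329.7·0.59695 = 196.815.
Rounded: 197.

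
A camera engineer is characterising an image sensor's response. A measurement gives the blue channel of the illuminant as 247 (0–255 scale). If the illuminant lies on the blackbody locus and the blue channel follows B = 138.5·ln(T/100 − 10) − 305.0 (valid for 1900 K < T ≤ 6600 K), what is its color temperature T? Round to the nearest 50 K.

6400 K

ln(t − 10) = (247 + 305.0) / 138.5 = 3.9856.
t − 10 = e^3.9856 = 53.815, so t = 63.815.
T = 100·t = 6382 K → 6400 K to the nearest 50 K.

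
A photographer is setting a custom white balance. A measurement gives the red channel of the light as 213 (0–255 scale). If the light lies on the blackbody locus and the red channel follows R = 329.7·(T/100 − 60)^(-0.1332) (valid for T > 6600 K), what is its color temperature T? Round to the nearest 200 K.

8600 K

(t − 60)^(-0.1332) = 213/329.7 = 0.64604.
t − 60 = 0.64604^(1/-0.1332) = 0.64604^(-7.508) = 26.575, so t = 86.575.
T = 100·t = 8657 K → 8600 K to the nearest 200 K.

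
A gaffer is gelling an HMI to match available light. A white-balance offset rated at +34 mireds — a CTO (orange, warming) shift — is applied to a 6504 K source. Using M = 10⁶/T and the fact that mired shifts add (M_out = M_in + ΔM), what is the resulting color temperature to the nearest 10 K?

5330 K

M_in = 10⁶/6504 = 153.75 mireds.
M_out = 153.75 + (+34) = 187.75 mireds.
T_out = 10⁶/187.75 = 5326.2 K → 5330 K.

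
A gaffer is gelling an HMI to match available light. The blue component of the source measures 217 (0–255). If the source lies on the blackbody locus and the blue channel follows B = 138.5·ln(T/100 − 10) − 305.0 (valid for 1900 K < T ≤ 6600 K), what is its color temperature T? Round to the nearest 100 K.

ln(t − 10) = (217 + 305.0) / 138.5 = 3.7690.
t − 10 = e^3.7690 = 43.335, so t = 53.335.
T = 100·t = 5333 K → 5300 K to the nearest 100 K.

5300 K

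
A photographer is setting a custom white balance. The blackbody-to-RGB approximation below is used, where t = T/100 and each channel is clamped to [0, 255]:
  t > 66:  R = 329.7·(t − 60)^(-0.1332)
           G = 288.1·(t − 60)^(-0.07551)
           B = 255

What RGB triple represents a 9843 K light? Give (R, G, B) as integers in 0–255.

(203, 219, 255)

t = 9843/100 = 98.43; the t > 66 branch applies.
R = 329.7·(98.43 − 60)^(-0.1332) = 329.7·38.43^(-0.1332) = 329.7·0.61507 = 202.787.
G = 288.1·(98.43 − 60)^(-0.07551) = 288.1·38.43^(-0.07551) = 288.1·0.75917 = 218.718.
B = 255 by definition for t > 66.
Rounded: (203, 219, 255).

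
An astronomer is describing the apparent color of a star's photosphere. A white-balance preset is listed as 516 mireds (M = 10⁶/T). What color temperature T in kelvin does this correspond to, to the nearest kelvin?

1938 K

T = 10⁶ / 516 = 1937.98 K → 1938 K.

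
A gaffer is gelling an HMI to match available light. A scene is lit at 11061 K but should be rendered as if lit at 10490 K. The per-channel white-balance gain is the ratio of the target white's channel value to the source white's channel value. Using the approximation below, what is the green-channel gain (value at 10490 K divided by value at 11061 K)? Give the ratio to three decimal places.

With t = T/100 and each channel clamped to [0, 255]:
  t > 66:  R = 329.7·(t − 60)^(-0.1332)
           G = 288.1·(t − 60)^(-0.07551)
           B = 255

1.009

At 11061 K (t = 110.61):
  G = 288.1·(110.61 − 60)^(-0.07551) = 288.1·50.61^(-0.07551) = 288.1·0.74356 = 214.218.
At 10490 K (t = 104.9):
  G = 288.1·(104.9 − 60)^(-0.07551) = 288.1·44.9^(-0.07551) = 288.1·0.75031 = 216.163.
Gain = 216.163 / 214.218 = 1.0091 → 1.009.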